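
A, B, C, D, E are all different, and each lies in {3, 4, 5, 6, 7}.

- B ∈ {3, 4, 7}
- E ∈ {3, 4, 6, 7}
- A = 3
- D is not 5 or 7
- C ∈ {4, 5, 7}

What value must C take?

A's domain is down to {3}, so A = 3. So B, D, E can't be 3.
The 4 still-open variables draw from only 4 values {4, 5, 6, 7}, so each is used; only C can be 5, hence C = 5.

5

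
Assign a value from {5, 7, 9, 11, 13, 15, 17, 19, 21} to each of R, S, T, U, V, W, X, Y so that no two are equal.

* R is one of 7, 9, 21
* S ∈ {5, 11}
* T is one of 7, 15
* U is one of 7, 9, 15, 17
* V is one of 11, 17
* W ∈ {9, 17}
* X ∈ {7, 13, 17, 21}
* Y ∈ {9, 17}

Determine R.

21

Among the 8 variables, 5 fits only S (and all 8 values in {5, 7, 9, 11, 13, 15, 17, 21} must be used), so S = 5.
The 7 still-open variables together cover exactly {7, 9, 11, 13, 15, 17, 21} — 7 values for 7 variables — and 11 appears only in V's list, so V = 11.
The 6 still-open variables together cover exactly {7, 9, 13, 15, 17, 21} — 6 values for 6 variables — and 13 appears only in X's list, so X = 13.
The 5 still-open variables draw from only 5 values {7, 9, 15, 17, 21}, so each is used; only R can be 21, hence R = 21.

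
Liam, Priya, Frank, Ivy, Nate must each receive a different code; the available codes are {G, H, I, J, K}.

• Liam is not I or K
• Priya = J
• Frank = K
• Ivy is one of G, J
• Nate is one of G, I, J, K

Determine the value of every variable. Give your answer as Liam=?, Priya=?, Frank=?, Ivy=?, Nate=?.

Priya must be J (only option left). So Liam, Ivy, Nate can't be J.
Frank has just one choice, so Frank = K. Remove K from Nate.
That leaves Ivy = G. Remove G from Liam, Nate.
Nate has just one choice, so Nate = I.
Liam has just one choice, so Liam = H.

Liam=H, Priya=J, Frank=K, Ivy=G, Nate=I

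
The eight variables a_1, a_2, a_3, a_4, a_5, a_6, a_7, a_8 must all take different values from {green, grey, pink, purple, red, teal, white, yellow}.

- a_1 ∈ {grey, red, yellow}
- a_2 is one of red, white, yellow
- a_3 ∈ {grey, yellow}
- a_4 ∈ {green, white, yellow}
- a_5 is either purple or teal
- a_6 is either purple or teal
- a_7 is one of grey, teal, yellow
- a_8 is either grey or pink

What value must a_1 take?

red

The 8 variables draw from only 8 values {green, grey, pink, purple, red, teal, white, yellow}, so each is used; only a_4 can be green, hence a_4 = green.
The 7 still-open variables together cover exactly {grey, pink, purple, red, teal, white, yellow} — 7 values for 7 variables — and pink appears only in a_8's list, so a_8 = pink.
The 6 still-open variables draw from only 6 values {grey, purple, red, teal, white, yellow}, so each is used; only a_2 can be white, hence a_2 = white.
The 5 still-open variables together cover exactly {grey, purple, red, teal, yellow} — 5 values for 5 variables — and red appears only in a_1's list, so a_1 = red.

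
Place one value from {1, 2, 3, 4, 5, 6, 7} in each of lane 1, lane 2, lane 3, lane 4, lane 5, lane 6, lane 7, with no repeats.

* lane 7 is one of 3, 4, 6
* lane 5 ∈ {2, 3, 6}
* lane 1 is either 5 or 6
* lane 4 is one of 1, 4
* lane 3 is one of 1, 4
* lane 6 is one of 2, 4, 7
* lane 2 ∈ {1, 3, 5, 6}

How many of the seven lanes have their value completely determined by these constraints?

The 7 variables draw from only 7 values {1, 2, 3, 4, 5, 6, 7}, so each is used; only lane 6 can be 7, hence lane 6 = 7.
Among the 6 still-open variables, 2 fits only lane 5 (and all 6 values in {1, 2, 3, 4, 5, 6} must be used), so lane 5 = 2.
lane 3 and lane 4 share exactly the 2 values {1, 4}; by pigeonhole those values go to them, so strike 1, 4 from lane 2, lane 7.
Determined: lane 5=2, lane 6=7. The other lanes each still have more than one consistent value. That makes 2.

2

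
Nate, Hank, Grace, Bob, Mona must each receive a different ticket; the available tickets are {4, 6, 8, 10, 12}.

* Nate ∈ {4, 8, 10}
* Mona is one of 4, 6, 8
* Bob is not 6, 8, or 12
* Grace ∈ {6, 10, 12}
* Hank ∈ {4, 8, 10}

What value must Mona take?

Among the 5 variables, 12 fits only Grace (and all 5 values in {4, 6, 8, 10, 12} must be used), so Grace = 12.
The 4 still-open variables draw from only 4 values {4, 6, 8, 10}, so each is used; only Mona can be 6, hence Mona = 6.

6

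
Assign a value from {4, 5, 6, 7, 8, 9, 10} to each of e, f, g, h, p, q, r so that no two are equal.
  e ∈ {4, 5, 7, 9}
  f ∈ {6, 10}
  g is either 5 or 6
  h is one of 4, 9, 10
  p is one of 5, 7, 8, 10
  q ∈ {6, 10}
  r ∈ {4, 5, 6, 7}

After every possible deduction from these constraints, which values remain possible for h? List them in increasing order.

4, 9

The 7 variables together cover exactly {4, 5, 6, 7, 8, 9, 10} — 7 values for 7 variables — and 8 appears only in p's list, so p = 8.
f and q between them cover only {6, 10} — a naked pair. Remove those values from g, h, r.
g has just one choice, so g = 5. Strike 5 from e, r.
No further eliminations apply; h can still be any of 4, 9.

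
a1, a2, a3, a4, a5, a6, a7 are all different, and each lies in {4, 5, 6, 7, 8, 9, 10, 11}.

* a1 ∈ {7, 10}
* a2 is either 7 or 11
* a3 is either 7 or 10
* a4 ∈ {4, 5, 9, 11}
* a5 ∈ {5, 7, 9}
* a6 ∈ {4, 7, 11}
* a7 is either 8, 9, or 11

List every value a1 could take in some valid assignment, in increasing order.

The 7 variables draw from only 7 values {4, 5, 7, 8, 9, 10, 11}, so each is used; only a7 can be 8, hence a7 = 8.
The 2 variables a1 and a3 are confined to {7, 10}, which locks those values in; drop them from a2, a5, a6.
a2 must be 11 (only option left). So a4, a6 can't be 11.
That leaves a6 = 4. Eliminate 4 elsewhere: a4.
No further eliminations apply; a1 can still be any of 7, 10.

7, 10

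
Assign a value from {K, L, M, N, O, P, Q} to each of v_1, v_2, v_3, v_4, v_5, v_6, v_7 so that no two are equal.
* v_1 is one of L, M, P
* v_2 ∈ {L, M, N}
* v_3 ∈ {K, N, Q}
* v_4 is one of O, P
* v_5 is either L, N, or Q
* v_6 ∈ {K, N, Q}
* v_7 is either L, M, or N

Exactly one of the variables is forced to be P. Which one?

The 7 variables draw from only 7 values {K, L, M, N, O, P, Q}, so each is used; only v_4 can be O, hence v_4 = O.
Among the 6 still-open variables, P fits only v_1 (and all 6 values in {K, L, M, N, P, Q} must be used), so v_1 = P.

v_1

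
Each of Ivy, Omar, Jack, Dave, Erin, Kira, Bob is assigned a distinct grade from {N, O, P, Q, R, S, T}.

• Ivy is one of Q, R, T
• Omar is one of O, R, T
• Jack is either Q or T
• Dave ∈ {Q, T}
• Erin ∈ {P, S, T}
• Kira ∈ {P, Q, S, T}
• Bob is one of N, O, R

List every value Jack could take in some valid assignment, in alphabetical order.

Q, T

Among the 7 variables, N fits only Bob (and all 7 values in {N, O, P, Q, R, S, T} must be used), so Bob = N.
Among the 6 still-open variables, O fits only Omar (and all 6 values in {O, P, Q, R, S, T} must be used), so Omar = O.
The 5 still-open variables together cover exactly {P, Q, R, S, T} — 5 values for 5 variables — and R appears only in Ivy's list, so Ivy = R.
Jack and Dave between them cover only {Q, T} — a naked pair. Remove those values from Erin, Kira.
No further eliminations apply; Jack can still be any of Q, T.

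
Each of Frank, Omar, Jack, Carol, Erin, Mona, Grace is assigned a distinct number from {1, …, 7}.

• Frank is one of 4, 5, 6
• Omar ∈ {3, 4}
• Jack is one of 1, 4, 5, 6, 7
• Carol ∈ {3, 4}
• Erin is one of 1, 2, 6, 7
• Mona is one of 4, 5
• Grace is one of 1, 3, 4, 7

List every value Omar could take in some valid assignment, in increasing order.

3, 4

The 7 variables draw from only 7 values {1, 2, 3, 4, 5, 6, 7}, so each is used; only Erin can be 2, hence Erin = 2.
The 2 variables Omar and Carol are confined to {3, 4}, which locks those values in; drop them from Frank, Jack, Mona, Grace.
Mona has just one choice, so Mona = 5. Eliminate 5 elsewhere: Frank, Jack.
Frank's domain is down to {6}, so Frank = 6. Eliminate 6 elsewhere: Jack.
No further eliminations apply; Omar can still be any of 3, 4.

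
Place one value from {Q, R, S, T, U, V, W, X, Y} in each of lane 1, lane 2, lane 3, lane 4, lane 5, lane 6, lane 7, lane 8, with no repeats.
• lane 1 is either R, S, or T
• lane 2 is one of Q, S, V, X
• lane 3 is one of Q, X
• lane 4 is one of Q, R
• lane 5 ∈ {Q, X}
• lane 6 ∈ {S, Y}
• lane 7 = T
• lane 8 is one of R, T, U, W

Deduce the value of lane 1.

S

lane 7 has just one choice, so lane 7 = T. So lane 1, lane 8 can't be T.
The 2 variables lane 3 and lane 5 are confined to {Q, X}, which locks those values in; drop them from lane 2, lane 4.
That leaves lane 4 = R. Strike R from lane 1, lane 8.
So lane 1 = S.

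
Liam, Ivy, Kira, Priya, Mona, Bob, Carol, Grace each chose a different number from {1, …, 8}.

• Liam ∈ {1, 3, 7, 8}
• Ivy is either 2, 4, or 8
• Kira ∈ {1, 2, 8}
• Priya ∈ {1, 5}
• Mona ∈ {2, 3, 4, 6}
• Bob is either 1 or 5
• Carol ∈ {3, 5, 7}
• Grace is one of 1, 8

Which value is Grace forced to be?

The 8 variables draw from only 8 values {1, 2, 3, 4, 5, 6, 7, 8}, so each is used; only Mona can be 6, hence Mona = 6.
Among the 7 still-open variables, 4 fits only Ivy (and all 7 values in {1, 2, 3, 4, 5, 7, 8} must be used), so Ivy = 4.
The 6 still-open variables draw from only 6 values {1, 2, 3, 5, 7, 8}, so each is used; only Kira can be 2, hence Kira = 2.
The 2 variables Priya and Bob are confined to {1, 5}, which locks those values in; drop them from Liam, Carol, Grace.
So Grace = 8.

8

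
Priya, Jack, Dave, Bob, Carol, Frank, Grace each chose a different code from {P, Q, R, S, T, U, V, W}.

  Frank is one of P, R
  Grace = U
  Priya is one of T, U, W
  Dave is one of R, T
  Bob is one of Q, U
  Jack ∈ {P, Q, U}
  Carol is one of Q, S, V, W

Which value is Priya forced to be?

Grace must be U (only option left). Eliminate U elsewhere: Priya, Jack, Bob.
Bob has just one choice, so Bob = Q. Eliminate Q elsewhere: Jack, Carol.
That leaves Jack = P. So Frank can't be P.
That leaves Frank = R. Remove R from Dave.
Dave's domain is down to {T}, so Dave = T. Remove T from Priya.
So Priya = W.

W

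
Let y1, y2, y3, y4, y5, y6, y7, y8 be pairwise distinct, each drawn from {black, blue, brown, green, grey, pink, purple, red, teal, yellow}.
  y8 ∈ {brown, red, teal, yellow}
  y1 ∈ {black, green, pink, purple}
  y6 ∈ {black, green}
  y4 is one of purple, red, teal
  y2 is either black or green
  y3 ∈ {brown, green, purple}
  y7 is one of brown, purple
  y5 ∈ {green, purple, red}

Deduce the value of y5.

red

The 8 variables together cover exactly {black, brown, green, pink, purple, red, teal, yellow} — 8 values for 8 variables — and pink appears only in y1's list, so y1 = pink.
The 7 still-open variables together cover exactly {black, brown, green, purple, red, teal, yellow} — 7 values for 7 variables — and yellow appears only in y8's list, so y8 = yellow.
The 6 still-open variables draw from only 6 values {black, brown, green, purple, red, teal}, so each is used; only y4 can be teal, hence y4 = teal.
The 5 still-open variables draw from only 5 values {black, brown, green, purple, red}, so each is used; only y5 can be red, hence y5 = red.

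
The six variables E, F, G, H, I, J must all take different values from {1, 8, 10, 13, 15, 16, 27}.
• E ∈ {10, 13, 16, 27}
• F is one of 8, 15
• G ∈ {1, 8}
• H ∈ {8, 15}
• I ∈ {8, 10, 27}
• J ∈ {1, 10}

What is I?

27

F and H between them cover only {8, 15} — a naked pair. Remove those values from G, I.
That leaves G = 1. Eliminate 1 elsewhere: J.
J must be 10 (only option left). So E, I can't be 10.
So I = 27.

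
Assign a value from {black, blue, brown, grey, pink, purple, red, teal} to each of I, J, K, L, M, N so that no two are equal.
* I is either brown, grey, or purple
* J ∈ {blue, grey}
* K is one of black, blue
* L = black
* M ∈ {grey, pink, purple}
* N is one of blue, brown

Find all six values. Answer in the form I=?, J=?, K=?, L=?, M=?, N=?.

L's domain is down to {black}, so L = black. So K can't be black.
K has just one choice, so K = blue. So J, N can't be blue.
N's domain is down to {brown}, so N = brown. Strike brown from I.
That leaves J = grey. Strike grey from I, M.
I has just one choice, so I = purple. So M can't be purple.
That leaves M = pink.

I=purple, J=grey, K=blue, L=black, M=pink, N=brown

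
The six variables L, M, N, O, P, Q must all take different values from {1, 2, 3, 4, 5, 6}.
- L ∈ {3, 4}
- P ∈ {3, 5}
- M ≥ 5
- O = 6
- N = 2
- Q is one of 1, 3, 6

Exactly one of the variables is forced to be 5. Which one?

N's domain is down to {2}, so N = 2.
That leaves O = 6. Eliminate 6 elsewhere: M, Q.
So 5 goes to M.

M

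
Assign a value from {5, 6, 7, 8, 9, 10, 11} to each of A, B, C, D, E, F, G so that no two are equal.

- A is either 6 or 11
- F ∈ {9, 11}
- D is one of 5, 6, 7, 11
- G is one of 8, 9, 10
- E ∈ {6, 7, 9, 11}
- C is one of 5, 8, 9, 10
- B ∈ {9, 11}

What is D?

The 2 variables B and F are confined to {9, 11}, which locks those values in; drop them from A, C, D, E, G.
A has just one choice, so A = 6. Remove 6 from D, E.
E must be 7 (only option left). Remove 7 from D.
So D = 5.

5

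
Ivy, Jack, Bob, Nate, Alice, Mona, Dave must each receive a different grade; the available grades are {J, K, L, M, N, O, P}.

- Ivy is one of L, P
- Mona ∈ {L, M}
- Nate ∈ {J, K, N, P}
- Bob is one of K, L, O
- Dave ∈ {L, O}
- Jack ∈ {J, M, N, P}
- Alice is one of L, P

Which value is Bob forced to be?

The 2 variables Ivy and Alice are confined to {L, P}, which locks those values in; drop them from Jack, Bob, Nate, Mona, Dave.
Mona has just one choice, so Mona = M. Remove M from Jack.
Dave has just one choice, so Dave = O. Strike O from Bob.
So Bob = K.

K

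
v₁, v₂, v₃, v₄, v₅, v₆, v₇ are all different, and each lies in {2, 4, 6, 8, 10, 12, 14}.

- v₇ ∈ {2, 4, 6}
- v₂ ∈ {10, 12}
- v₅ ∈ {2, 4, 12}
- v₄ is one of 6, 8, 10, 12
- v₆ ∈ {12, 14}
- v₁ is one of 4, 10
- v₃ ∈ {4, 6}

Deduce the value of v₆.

Among the 7 variables, 8 fits only v₄ (and all 7 values in {2, 4, 6, 8, 10, 12, 14} must be used), so v₄ = 8.
The 6 still-open variables together cover exactly {2, 4, 6, 10, 12, 14} — 6 values for 6 variables — and 14 appears only in v₆'s list, so v₆ = 14.

14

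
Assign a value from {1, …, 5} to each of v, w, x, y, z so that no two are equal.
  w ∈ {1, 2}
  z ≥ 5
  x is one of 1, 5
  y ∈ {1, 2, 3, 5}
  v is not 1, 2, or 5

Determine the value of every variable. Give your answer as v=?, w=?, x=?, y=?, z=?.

z must be 5 (only option left). Strike 5 from x, y.
x must be 1 (only option left). Strike 1 from w, y.
w must be 2 (only option left). Strike 2 from y.
y has just one choice, so y = 3. Strike 3 from v.
v must be 4 (only option left).

v=4, w=2, x=1, y=3, z=5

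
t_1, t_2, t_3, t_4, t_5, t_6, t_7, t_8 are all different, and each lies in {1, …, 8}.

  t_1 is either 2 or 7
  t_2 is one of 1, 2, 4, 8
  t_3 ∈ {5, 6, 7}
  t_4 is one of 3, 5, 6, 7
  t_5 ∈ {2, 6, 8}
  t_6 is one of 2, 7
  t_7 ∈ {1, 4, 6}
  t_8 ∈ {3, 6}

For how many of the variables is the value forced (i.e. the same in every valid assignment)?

1

t_1 and t_6 between them cover only {2, 7} — a naked pair. Remove those values from t_2, t_3, t_4, t_5.
t_3, t_4, t_8 between them cover only {3, 5, 6} — a naked triple. Remove those values from t_5, t_7.
That leaves t_5 = 8. Remove 8 from t_2.
Determined: t_5=8. The other variables each still have more than one consistent value. That makes 1.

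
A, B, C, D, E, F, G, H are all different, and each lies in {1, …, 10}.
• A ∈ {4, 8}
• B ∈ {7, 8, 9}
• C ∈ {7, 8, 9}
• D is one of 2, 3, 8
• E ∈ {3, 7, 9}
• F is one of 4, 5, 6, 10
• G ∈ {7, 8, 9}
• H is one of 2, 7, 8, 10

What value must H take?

10

B, C, G between them cover only {7, 8, 9} — a naked triple. Remove those values from A, D, E, H.
A's domain is down to {4}, so A = 4. Strike 4 from F.
That leaves E = 3. Eliminate 3 elsewhere: D.
D has just one choice, so D = 2. Remove 2 from H.
So H = 10.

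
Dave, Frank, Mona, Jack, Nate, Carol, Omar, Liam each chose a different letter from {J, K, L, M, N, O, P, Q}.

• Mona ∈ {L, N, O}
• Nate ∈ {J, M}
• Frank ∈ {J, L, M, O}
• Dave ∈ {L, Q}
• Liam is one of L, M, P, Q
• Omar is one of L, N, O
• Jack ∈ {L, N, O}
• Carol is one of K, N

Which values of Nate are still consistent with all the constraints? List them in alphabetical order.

J, M

The 8 variables together cover exactly {J, K, L, M, N, O, P, Q} — 8 values for 8 variables — and K appears only in Carol's list, so Carol = K.
The 7 still-open variables draw from only 7 values {J, L, M, N, O, P, Q}, so each is used; only Liam can be P, hence Liam = P.
The 6 still-open variables draw from only 6 values {J, L, M, N, O, Q}, so each is used; only Dave can be Q, hence Dave = Q.
Mona, Jack, Omar between them cover only {L, N, O} — a naked triple. Remove those values from Frank.
No further eliminations apply; Nate can still be any of J, M.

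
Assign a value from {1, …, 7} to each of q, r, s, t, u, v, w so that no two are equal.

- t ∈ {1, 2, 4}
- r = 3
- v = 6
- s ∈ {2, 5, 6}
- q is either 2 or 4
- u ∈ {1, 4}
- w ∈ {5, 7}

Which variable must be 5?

s

r must be 3 (only option left).
That leaves v = 6. Strike 6 from s.
The 5 still-open variables together cover exactly {1, 2, 4, 5, 7} — 5 values for 5 variables — and 7 appears only in w's list, so w = 7.
The 4 still-open variables draw from only 4 values {1, 2, 4, 5}, so each is used; only s can be 5, hence s = 5.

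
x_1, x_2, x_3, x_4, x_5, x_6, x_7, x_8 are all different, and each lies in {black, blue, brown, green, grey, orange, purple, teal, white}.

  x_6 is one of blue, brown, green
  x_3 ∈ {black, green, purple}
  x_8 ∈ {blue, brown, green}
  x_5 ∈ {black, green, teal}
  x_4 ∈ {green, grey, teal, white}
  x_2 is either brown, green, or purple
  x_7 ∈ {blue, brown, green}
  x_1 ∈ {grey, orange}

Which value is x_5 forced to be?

x_6, x_7, x_8 between them cover only {blue, brown, green} — a naked triple. Remove those values from x_2, x_3, x_4, x_5.
x_2 has just one choice, so x_2 = purple. Eliminate purple elsewhere: x_3.
x_3 must be black (only option left). Remove black from x_5.
So x_5 = teal.

teal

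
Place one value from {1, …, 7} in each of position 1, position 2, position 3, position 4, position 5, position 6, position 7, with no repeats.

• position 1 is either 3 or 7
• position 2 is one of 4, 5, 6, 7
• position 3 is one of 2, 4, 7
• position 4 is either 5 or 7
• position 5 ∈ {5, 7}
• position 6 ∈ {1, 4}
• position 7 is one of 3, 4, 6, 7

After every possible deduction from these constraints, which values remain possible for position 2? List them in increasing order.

4, 6

The 7 variables draw from only 7 values {1, 2, 3, 4, 5, 6, 7}, so each is used; only position 6 can be 1, hence position 6 = 1.
The 6 still-open variables together cover exactly {2, 3, 4, 5, 6, 7} — 6 values for 6 variables — and 2 appears only in position 3's list, so position 3 = 2.
The 2 variables position 4 and position 5 are confined to {5, 7}, which locks those values in; drop them from position 1, position 2, position 7.
That leaves position 1 = 3. So position 7 can't be 3.
No further eliminations apply; position 2 can still be any of 4, 6.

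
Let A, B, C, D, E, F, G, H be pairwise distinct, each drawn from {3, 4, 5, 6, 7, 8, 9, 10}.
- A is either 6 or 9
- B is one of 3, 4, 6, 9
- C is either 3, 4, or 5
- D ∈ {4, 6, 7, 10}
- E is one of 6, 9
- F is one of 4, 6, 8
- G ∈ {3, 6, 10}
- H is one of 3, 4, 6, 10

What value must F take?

Among the 8 variables, 5 fits only C (and all 8 values in {3, 4, 5, 6, 7, 8, 9, 10} must be used), so C = 5.
The 7 still-open variables draw from only 7 values {3, 4, 6, 7, 8, 9, 10}, so each is used; only D can be 7, hence D = 7.
The 6 still-open variables together cover exactly {3, 4, 6, 8, 9, 10} — 6 values for 6 variables — and 8 appears only in F's list, so F = 8.

8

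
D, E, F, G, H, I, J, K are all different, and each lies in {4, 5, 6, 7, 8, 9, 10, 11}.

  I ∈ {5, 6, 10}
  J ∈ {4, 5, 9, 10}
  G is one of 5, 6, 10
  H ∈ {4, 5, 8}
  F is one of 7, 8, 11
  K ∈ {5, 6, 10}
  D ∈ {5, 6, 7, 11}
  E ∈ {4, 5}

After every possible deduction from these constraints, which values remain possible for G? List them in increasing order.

Among the 8 variables, 9 fits only J (and all 8 values in {4, 5, 6, 7, 8, 9, 10, 11} must be used), so J = 9.
The 3 variables G, I, K are confined to {5, 6, 10}, which locks those values in; drop them from D, E, H.
That leaves E = 4. Strike 4 from H.
H must be 8 (only option left). Strike 8 from F.
No further eliminations apply; G can still be any of 5, 6, 10.

5, 6, 10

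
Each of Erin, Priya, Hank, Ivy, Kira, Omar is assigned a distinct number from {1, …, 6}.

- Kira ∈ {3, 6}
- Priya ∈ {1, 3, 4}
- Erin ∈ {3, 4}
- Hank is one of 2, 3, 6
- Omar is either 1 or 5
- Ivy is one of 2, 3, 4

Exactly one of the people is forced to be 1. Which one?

The 6 variables together cover exactly {1, 2, 3, 4, 5, 6} — 6 values for 6 variables — and 5 appears only in Omar's list, so Omar = 5.
The 5 still-open variables draw from only 5 values {1, 2, 3, 4, 6}, so each is used; only Priya can be 1, hence Priya = 1.

Priya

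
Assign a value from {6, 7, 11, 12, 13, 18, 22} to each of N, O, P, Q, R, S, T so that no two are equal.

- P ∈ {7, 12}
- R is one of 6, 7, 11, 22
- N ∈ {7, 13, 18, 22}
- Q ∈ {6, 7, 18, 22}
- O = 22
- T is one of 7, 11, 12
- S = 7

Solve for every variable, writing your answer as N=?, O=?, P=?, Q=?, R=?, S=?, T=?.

O has just one choice, so O = 22. Remove 22 from N, Q, R.
S's domain is down to {7}, so S = 7. Eliminate 7 elsewhere: N, P, Q, R, T.
P must be 12 (only option left). Strike 12 from T.
T's domain is down to {11}, so T = 11. So R can't be 11.
R has just one choice, so R = 6. Remove 6 from Q.
That leaves Q = 18. Eliminate 18 elsewhere: N.
N must be 13 (only option left).

N=13, O=22, P=12, Q=18, R=6, S=7, T=11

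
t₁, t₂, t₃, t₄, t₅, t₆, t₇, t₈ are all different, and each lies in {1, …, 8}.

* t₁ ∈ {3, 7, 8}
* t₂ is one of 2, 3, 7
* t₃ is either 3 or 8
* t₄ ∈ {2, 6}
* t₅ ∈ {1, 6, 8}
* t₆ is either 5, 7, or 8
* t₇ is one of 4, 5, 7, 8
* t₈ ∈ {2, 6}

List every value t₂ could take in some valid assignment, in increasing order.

3, 7

Among the 8 variables, 1 fits only t₅ (and all 8 values in {1, 2, 3, 4, 5, 6, 7, 8} must be used), so t₅ = 1.
Among the 7 still-open variables, 4 fits only t₇ (and all 7 values in {2, 3, 4, 5, 6, 7, 8} must be used), so t₇ = 4.
The 6 still-open variables draw from only 6 values {2, 3, 5, 6, 7, 8}, so each is used; only t₆ can be 5, hence t₆ = 5.
The 2 variables t₄ and t₈ are confined to {2, 6}, which locks those values in; drop them from t₂.
No further eliminations apply; t₂ can still be any of 3, 7.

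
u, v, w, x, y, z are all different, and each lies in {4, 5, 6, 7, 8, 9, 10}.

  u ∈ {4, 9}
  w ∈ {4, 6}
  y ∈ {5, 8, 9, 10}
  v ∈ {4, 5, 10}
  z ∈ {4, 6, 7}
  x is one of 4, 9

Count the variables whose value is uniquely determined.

2

u and x share exactly the 2 values {4, 9}; by pigeonhole those values go to them, so strike 4, 9 from v, w, y, z.
w has just one choice, so w = 6. Remove 6 from z.
That leaves z = 7.
Determined: w=6, z=7. The other variables each still have more than one consistent value. That makes 2.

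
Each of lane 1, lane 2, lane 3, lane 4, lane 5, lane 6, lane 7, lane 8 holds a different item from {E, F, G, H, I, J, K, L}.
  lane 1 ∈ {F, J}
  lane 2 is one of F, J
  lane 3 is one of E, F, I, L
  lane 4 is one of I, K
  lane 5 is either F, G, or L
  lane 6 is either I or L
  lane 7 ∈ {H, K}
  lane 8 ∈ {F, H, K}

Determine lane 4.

The 8 variables together cover exactly {E, F, G, H, I, J, K, L} — 8 values for 8 variables — and E appears only in lane 3's list, so lane 3 = E.
Among the 7 still-open variables, G fits only lane 5 (and all 7 values in {F, G, H, I, J, K, L} must be used), so lane 5 = G.
The 6 still-open variables draw from only 6 values {F, H, I, J, K, L}, so each is used; only lane 6 can be L, hence lane 6 = L.
The 5 still-open variables together cover exactly {F, H, I, J, K} — 5 values for 5 variables — and I appears only in lane 4's list, so lane 4 = I.

I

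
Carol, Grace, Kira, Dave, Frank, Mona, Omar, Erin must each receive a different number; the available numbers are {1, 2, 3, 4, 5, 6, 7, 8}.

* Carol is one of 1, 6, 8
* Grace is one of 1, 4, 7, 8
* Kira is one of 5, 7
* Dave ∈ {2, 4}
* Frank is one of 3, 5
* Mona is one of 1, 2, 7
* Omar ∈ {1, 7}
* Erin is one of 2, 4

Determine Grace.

The 8 variables draw from only 8 values {1, 2, 3, 4, 5, 6, 7, 8}, so each is used; only Frank can be 3, hence Frank = 3.
The 7 still-open variables draw from only 7 values {1, 2, 4, 5, 6, 7, 8}, so each is used; only Kira can be 5, hence Kira = 5.
The 6 still-open variables together cover exactly {1, 2, 4, 6, 7, 8} — 6 values for 6 variables — and 6 appears only in Carol's list, so Carol = 6.
Among the 5 still-open variables, 8 fits only Grace (and all 5 values in {1, 2, 4, 7, 8} must be used), so Grace = 8.

8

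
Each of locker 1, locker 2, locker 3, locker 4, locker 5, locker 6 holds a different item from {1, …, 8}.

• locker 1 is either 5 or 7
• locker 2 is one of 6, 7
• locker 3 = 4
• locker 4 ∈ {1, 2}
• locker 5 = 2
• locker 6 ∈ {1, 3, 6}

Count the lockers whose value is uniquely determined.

locker 3's domain is down to {4}, so locker 3 = 4.
locker 5 has just one choice, so locker 5 = 2. Eliminate 2 elsewhere: locker 4.
locker 4 must be 1 (only option left). Strike 1 from locker 6.
Determined: locker 3=4, locker 4=1, locker 5=2. The other lockers each still have more than one consistent value. That makes 3.

3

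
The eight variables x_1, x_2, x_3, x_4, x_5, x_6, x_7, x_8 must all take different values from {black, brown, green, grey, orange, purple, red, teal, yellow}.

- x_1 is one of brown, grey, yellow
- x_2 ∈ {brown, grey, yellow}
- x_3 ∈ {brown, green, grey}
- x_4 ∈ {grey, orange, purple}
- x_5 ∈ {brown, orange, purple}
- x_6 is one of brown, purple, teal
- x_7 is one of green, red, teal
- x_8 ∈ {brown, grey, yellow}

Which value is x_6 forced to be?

The 8 variables together cover exactly {brown, green, grey, orange, purple, red, teal, yellow} — 8 values for 8 variables — and red appears only in x_7's list, so x_7 = red.
The 7 still-open variables draw from only 7 values {brown, green, grey, orange, purple, teal, yellow}, so each is used; only x_3 can be green, hence x_3 = green.
Among the 6 still-open variables, teal fits only x_6 (and all 6 values in {brown, grey, orange, purple, teal, yellow} must be used), so x_6 = teal.

teal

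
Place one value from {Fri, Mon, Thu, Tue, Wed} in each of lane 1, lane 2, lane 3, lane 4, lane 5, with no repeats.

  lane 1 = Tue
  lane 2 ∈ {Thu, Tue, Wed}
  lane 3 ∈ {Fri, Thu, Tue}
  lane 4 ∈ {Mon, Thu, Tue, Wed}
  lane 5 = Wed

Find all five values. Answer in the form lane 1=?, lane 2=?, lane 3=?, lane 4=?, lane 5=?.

lane 1's domain is down to {Tue}, so lane 1 = Tue. So lane 2, lane 3, lane 4 can't be Tue.
That leaves lane 5 = Wed. Strike Wed from lane 2, lane 4.
lane 2's domain is down to {Thu}, so lane 2 = Thu. So lane 3, lane 4 can't be Thu.
That leaves lane 3 = Fri.
That leaves lane 4 = Mon.

lane 1=Tue, lane 2=Thu, lane 3=Fri, lane 4=Mon, lane 5=Wed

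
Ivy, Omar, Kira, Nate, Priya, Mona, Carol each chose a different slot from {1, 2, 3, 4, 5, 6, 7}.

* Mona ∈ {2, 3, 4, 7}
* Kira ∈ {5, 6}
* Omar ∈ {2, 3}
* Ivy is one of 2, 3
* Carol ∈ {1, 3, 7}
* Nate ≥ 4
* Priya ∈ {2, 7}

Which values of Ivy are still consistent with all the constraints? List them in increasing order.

The 7 variables together cover exactly {1, 2, 3, 4, 5, 6, 7} — 7 values for 7 variables — and 1 appears only in Carol's list, so Carol = 1.
The 2 variables Ivy and Omar are confined to {2, 3}, which locks those values in; drop them from Priya, Mona.
Priya has just one choice, so Priya = 7. Eliminate 7 elsewhere: Nate, Mona.
Mona has just one choice, so Mona = 4. Eliminate 4 elsewhere: Nate.
No further eliminations apply; Ivy can still be any of 2, 3.

2, 3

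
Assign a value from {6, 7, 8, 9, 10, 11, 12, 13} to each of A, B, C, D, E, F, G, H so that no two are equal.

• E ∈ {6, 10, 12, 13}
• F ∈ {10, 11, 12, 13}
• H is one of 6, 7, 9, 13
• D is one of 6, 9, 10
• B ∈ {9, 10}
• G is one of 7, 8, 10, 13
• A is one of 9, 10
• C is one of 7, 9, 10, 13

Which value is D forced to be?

6

The 8 variables draw from only 8 values {6, 7, 8, 9, 10, 11, 12, 13}, so each is used; only G can be 8, hence G = 8.
The 7 still-open variables together cover exactly {6, 7, 9, 10, 11, 12, 13} — 7 values for 7 variables — and 11 appears only in F's list, so F = 11.
The 6 still-open variables together cover exactly {6, 7, 9, 10, 12, 13} — 6 values for 6 variables — and 12 appears only in E's list, so E = 12.
A and B share exactly the 2 values {9, 10}; by pigeonhole those values go to them, so strike 9, 10 from C, D, H.
So D = 6.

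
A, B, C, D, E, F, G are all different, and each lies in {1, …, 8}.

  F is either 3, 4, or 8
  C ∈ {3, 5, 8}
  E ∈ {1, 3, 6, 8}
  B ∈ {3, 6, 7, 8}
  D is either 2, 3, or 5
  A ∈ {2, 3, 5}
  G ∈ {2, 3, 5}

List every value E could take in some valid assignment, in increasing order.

A, D, G between them cover only {2, 3, 5} — a naked triple. Remove those values from B, C, E, F.
C must be 8 (only option left). Eliminate 8 elsewhere: B, E, F.
F has just one choice, so F = 4.
No further eliminations apply; E can still be any of 1, 6.

1, 6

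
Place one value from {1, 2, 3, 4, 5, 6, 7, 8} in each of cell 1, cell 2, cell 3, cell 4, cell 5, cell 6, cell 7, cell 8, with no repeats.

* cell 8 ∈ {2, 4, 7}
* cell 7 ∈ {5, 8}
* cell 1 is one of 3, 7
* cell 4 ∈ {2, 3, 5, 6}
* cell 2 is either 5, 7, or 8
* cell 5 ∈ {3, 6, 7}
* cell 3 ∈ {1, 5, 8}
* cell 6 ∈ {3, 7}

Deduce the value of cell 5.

6

The 8 variables together cover exactly {1, 2, 3, 4, 5, 6, 7, 8} — 8 values for 8 variables — and 1 appears only in cell 3's list, so cell 3 = 1.
The 7 still-open variables draw from only 7 values {2, 3, 4, 5, 6, 7, 8}, so each is used; only cell 8 can be 4, hence cell 8 = 4.
The 6 still-open variables draw from only 6 values {2, 3, 5, 6, 7, 8}, so each is used; only cell 4 can be 2, hence cell 4 = 2.
The 5 still-open variables draw from only 5 values {3, 5, 6, 7, 8}, so each is used; only cell 5 can be 6, hence cell 5 = 6.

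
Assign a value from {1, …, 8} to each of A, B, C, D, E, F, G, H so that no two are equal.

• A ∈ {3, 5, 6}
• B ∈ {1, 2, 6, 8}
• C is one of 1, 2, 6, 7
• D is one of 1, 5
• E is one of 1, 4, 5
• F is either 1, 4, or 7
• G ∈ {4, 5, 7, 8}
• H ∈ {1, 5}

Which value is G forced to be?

The 8 variables together cover exactly {1, 2, 3, 4, 5, 6, 7, 8} — 8 values for 8 variables — and 3 appears only in A's list, so A = 3.
D and H share exactly the 2 values {1, 5}; by pigeonhole those values go to them, so strike 1, 5 from B, C, E, F, G.
That leaves E = 4. Remove 4 from F, G.
That leaves F = 7. Eliminate 7 elsewhere: C, G.
So G = 8.

8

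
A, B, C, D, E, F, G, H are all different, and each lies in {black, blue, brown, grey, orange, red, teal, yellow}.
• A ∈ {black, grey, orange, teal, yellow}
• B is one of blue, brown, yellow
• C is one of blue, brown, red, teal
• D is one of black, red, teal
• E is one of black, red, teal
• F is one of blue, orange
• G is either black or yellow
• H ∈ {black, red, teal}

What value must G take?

yellow

Among the 8 variables, grey fits only A (and all 8 values in {black, blue, brown, grey, orange, red, teal, yellow} must be used), so A = grey.
The 7 still-open variables together cover exactly {black, blue, brown, orange, red, teal, yellow} — 7 values for 7 variables — and orange appears only in F's list, so F = orange.
D, E, H share exactly the 3 values {black, red, teal}; by pigeonhole those values go to them, so strike black, red, teal from C, G.
So G = yellow.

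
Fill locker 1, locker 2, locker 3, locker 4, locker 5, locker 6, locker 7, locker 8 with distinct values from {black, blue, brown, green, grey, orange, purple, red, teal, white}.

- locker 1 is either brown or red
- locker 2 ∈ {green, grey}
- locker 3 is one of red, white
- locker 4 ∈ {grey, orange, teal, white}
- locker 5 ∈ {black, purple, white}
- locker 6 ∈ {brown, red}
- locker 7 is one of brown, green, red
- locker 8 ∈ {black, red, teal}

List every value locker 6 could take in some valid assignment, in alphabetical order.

brown, red

locker 1 and locker 6 share exactly the 2 values {brown, red}; by pigeonhole those values go to them, so strike brown, red from locker 3, locker 7, locker 8.
locker 3 must be white (only option left). So locker 4, locker 5 can't be white.
locker 7 must be green (only option left). So locker 2 can't be green.
locker 2 has just one choice, so locker 2 = grey. Eliminate grey elsewhere: locker 4.
No further eliminations apply; locker 6 can still be any of brown, red.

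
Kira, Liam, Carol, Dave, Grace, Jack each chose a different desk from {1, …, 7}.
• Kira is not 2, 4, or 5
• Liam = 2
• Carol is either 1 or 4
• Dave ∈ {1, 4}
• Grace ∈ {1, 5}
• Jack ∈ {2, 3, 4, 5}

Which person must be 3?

Jack

Liam has just one choice, so Liam = 2. Eliminate 2 elsewhere: Jack.
Carol and Dave share exactly the 2 values {1, 4}; by pigeonhole those values go to them, so strike 1, 4 from Kira, Grace, Jack.
Grace must be 5 (only option left). Remove 5 from Jack.
So 3 goes to Jack.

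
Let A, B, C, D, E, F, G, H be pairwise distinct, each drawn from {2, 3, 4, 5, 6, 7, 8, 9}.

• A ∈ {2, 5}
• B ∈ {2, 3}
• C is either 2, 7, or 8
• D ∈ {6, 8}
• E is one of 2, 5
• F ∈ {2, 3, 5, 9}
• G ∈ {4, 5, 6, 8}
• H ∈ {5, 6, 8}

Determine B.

Among the 8 variables, 4 fits only G (and all 8 values in {2, 3, 4, 5, 6, 7, 8, 9} must be used), so G = 4.
The 7 still-open variables together cover exactly {2, 3, 5, 6, 7, 8, 9} — 7 values for 7 variables — and 7 appears only in C's list, so C = 7.
The 6 still-open variables together cover exactly {2, 3, 5, 6, 8, 9} — 6 values for 6 variables — and 9 appears only in F's list, so F = 9.
Among the 5 still-open variables, 3 fits only B (and all 5 values in {2, 3, 5, 6, 8} must be used), so B = 3.

3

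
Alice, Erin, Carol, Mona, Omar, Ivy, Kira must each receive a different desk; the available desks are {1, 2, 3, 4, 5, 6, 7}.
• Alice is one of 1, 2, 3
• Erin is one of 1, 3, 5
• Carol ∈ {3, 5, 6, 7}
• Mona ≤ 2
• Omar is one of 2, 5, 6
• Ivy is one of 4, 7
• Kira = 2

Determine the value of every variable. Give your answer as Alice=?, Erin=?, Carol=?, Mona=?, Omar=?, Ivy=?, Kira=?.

Kira's domain is down to {2}, so Kira = 2. Strike 2 from Alice, Mona, Omar.
Mona has just one choice, so Mona = 1. Eliminate 1 elsewhere: Alice, Erin.
Alice's domain is down to {3}, so Alice = 3. So Erin, Carol can't be 3.
Erin's domain is down to {5}, so Erin = 5. Eliminate 5 elsewhere: Carol, Omar.
Omar must be 6 (only option left). Eliminate 6 elsewhere: Carol.
Carol has just one choice, so Carol = 7. Strike 7 from Ivy.
Ivy's domain is down to {4}, so Ivy = 4.

Alice=3, Erin=5, Carol=7, Mona=1, Omar=6, Ivy=4, Kira=2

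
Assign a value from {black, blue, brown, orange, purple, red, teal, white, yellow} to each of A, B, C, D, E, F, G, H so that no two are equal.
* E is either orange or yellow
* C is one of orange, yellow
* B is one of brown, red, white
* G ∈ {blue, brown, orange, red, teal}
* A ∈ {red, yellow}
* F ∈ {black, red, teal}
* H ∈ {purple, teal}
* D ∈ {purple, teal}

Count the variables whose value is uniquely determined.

C and E between them cover only {orange, yellow} — a naked pair. Remove those values from A, G.
That leaves A = red. Remove red from B, F, G.
D and H share exactly the 2 values {purple, teal}; by pigeonhole those values go to them, so strike purple, teal from F, G.
F must be black (only option left).
Determined: A=red, F=black. The other variables each still have more than one consistent value. That makes 2.

2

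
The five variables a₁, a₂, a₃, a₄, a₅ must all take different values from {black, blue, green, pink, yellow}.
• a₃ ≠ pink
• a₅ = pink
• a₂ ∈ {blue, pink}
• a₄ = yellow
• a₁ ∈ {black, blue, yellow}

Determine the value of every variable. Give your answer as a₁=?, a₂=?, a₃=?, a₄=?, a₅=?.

a₁=black, a₂=blue, a₃=green, a₄=yellow, a₅=pink

a₄ has just one choice, so a₄ = yellow. So a₁, a₃ can't be yellow.
That leaves a₅ = pink. Eliminate pink elsewhere: a₂.
a₂ has just one choice, so a₂ = blue. Eliminate blue elsewhere: a₁, a₃.
a₁ must be black (only option left). Remove black from a₃.
That leaves a₃ = green.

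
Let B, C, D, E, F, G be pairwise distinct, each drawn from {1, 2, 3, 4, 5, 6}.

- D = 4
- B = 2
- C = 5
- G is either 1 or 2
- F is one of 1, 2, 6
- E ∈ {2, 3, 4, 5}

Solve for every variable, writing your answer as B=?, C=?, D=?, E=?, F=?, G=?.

B must be 2 (only option left). Remove 2 from E, F, G.
C's domain is down to {5}, so C = 5. Remove 5 from E.
D has just one choice, so D = 4. So E can't be 4.
E has just one choice, so E = 3.
G has just one choice, so G = 1. Remove 1 from F.
F has just one choice, so F = 6.

B=2, C=5, D=4, E=3, F=6, G=1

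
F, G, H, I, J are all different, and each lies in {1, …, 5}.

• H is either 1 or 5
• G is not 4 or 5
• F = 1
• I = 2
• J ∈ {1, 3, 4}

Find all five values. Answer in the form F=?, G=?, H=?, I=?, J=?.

F must be 1 (only option left). Eliminate 1 elsewhere: G, H, J.
H's domain is down to {5}, so H = 5.
I's domain is down to {2}, so I = 2. Remove 2 from G.
That leaves G = 3. Eliminate 3 elsewhere: J.
J has just one choice, so J = 4.

F=1, G=3, H=5, I=2, J=4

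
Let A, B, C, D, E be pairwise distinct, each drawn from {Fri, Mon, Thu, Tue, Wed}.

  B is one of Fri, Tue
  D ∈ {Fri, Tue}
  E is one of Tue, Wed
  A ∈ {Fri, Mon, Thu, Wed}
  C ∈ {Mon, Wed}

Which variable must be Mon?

The 5 variables draw from only 5 values {Fri, Mon, Thu, Tue, Wed}, so each is used; only A can be Thu, hence A = Thu.
The 4 still-open variables together cover exactly {Fri, Mon, Tue, Wed} — 4 values for 4 variables — and Mon appears only in C's list, so C = Mon.

C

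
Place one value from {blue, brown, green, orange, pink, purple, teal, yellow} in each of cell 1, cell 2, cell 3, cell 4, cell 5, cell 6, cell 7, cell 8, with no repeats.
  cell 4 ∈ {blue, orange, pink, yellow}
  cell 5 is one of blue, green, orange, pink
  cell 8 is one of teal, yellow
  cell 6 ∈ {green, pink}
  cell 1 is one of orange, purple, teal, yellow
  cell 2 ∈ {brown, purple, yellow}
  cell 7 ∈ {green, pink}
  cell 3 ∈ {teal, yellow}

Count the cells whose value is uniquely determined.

2

Among the 8 variables, brown fits only cell 2 (and all 8 values in {blue, brown, green, orange, pink, purple, teal, yellow} must be used), so cell 2 = brown.
The 7 still-open variables draw from only 7 values {blue, green, orange, pink, purple, teal, yellow}, so each is used; only cell 1 can be purple, hence cell 1 = purple.
cell 3 and cell 8 share exactly the 2 values {teal, yellow}; by pigeonhole those values go to them, so strike teal, yellow from cell 4.
cell 6 and cell 7 between them cover only {green, pink} — a naked pair. Remove those values from cell 4, cell 5.
Determined: cell 1=purple, cell 2=brown. The other cells each still have more than one consistent value. That makes 2.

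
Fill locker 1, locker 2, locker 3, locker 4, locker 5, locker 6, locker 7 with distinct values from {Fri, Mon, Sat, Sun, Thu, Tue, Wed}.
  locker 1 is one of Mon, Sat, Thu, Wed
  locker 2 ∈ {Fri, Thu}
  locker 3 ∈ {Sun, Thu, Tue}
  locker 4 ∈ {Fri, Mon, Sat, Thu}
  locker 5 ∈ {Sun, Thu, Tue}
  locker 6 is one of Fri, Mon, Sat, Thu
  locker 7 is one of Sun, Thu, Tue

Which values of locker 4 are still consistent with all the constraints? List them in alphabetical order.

Among the 7 variables, Wed fits only locker 1 (and all 7 values in {Fri, Mon, Sat, Sun, Thu, Tue, Wed} must be used), so locker 1 = Wed.
locker 3, locker 5, locker 7 share exactly the 3 values {Sun, Thu, Tue}; by pigeonhole those values go to them, so strike Sun, Thu, Tue from locker 2, locker 4, locker 6.
locker 2 has just one choice, so locker 2 = Fri. Strike Fri from locker 4, locker 6.
No further eliminations apply; locker 4 can still be any of Mon, Sat.

Mon, Sat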